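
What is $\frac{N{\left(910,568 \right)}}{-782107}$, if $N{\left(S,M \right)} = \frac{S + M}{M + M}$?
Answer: $- \frac{739}{444236776} \approx -1.6635 \cdot 10^{-6}$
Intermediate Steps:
$N{\left(S,M \right)} = \frac{M + S}{2 M}$
$\frac{N{\left(910,568 \right)}}{-782107} = \frac{\frac{1}{2} \cdot \frac{1}{568} \left(568 + 910\right)}{-782107} = \frac{1}{2} \cdot \frac{1}{568} \cdot 1478 \left(- \frac{1}{782107}\right) = \frac{739}{568} \left(- \frac{1}{782107}\right) = - \frac{739}{444236776}$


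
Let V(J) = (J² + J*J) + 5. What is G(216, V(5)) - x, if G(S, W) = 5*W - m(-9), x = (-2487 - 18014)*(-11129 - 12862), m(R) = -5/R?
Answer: -4426552949/9 ≈ -4.9184e+8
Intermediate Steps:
V(J) = 5 + 2*J² (V(J) = (J² + J²) + 5 = 2*J² + 5 = 5 + 2*J²)
x = 491839491 (x = -20501*(-23991) = 491839491)
G(S, W) = -5/9 + 5*W (G(S, W) = 5*W - (-5)/(-9) = 5*W - (-5)*(-1)/9 = 5*W - 1*5/9 = 5*W - 5/9 = -5/9 + 5*W)
G(216, V(5)) - x = (-5/9 + 5*(5 + 2*5²)) - 1*491839491 = (-5/9 + 5*(5 + 2*25)) - 491839491 = (-5/9 + 5*(5 + 50)) - 491839491 = (-5/9 + 5*55) - 491839491 = (-5/9 + 275) - 491839491 = 2470/9 - 491839491 = -4426552949/9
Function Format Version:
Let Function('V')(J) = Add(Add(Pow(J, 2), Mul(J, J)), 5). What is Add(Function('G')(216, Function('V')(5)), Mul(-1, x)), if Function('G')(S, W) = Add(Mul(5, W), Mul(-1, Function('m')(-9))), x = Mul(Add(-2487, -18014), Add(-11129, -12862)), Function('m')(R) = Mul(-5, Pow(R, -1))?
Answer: Rational(-4426552949, 9) ≈ -4.9184e+8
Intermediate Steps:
Function('V')(J) = Add(5, Mul(2, Pow(J, 2))) (Function('V')(J) = Add(Add(Pow(J, 2), Pow(J, 2)), 5) = Add(Mul(2, Pow(J, 2)), 5) = Add(5, Mul(2, Pow(J, 2))))
x = 491839491 (x = Mul(-20501, -23991) = 491839491)
Function('G')(S, W) = Add(Rational(-5, 9), Mul(5, W)) (Function('G')(S, W) = Add(Mul(5, W), Mul(-1, Mul(-5, Pow(-9, -1)))) = Add(Mul(5, W), Mul(-1, Mul(-5, Rational(-1, 9)))) = Add(Mul(5, W), Mul(-1, Rational(5, 9))) = Add(Mul(5, W), Rational(-5, 9)) = Add(Rational(-5, 9), Mul(5, W)))
Add(Function('G')(216, Function('V')(5)), Mul(-1, x)) = Add(Add(Rational(-5, 9), Mul(5, Add(5, Mul(2, Pow(5, 2))))), Mul(-1, 491839491)) = Add(Add(Rational(-5, 9), Mul(5, Add(5, Mul(2, 25)))), -491839491) = Add(Add(Rational(-5, 9), Mul(5, Add(5, 50))), -491839491) = Add(Add(Rational(-5, 9), Mul(5, 55)), -491839491) = Add(Add(Rational(-5, 9), 275), -491839491) = Add(Rational(2470, 9), -491839491) = Rational(-4426552949, 9)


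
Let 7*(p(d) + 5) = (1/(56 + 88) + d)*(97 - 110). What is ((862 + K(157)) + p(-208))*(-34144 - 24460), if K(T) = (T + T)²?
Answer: -210635306791/36 ≈ -5.8510e+9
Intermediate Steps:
K(T) = 4*T² (K(T) = (2*T)² = 4*T²)
p(d) = -5053/1008 - 13*d/7 (p(d) = -5 + ((1/(56 + 88) + d)*(97 - 110))/7 = -5 + ((1/144 + d)*(-13))/7 = -5 + (-13/144 - 13*d)/7 = -5 + (-13/1008 - 13*d/7) = -5053/1008 - 13*d/7)
((862 + K(157)) + p(-208))*(-34144 - 24460) = ((862 + 4*157²) + (-5053/1008 - 13/7*(-208)))*(-34144 - 24460) = ((862 + 4*24649) + (-5053/1008 + 2704/7))*(-58604) = ((862 + 98596) + 384323/1008)*(-58604) = (99458 + 384323/1008)*(-58604) = (100637987/1008)*(-58604) = -210635306791/36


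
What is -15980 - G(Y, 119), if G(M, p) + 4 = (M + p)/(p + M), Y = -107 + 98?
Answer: -15977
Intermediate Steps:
Y = -9
G(M, p) = -3 (G(M, p) = -4 + (M + p)/(p + M) = -4 + (M + p)/(M + p) = -4 + 1 = -3)
-15980 - G(Y, 119) = -15980 - 1*(-3) = -15980 + 3 = -15977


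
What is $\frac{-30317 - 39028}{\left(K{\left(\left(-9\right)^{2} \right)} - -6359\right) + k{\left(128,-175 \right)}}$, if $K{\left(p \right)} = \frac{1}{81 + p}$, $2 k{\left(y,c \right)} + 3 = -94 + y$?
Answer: $- \frac{1123389}{103267} \approx -10.878$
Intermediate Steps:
$k{\left(y,c \right)} = - \frac{97}{2} + \frac{y}{2}$ ($k{\left(y,c \right)} = - \frac{3}{2} + \frac{-94 + y}{2} = - \frac{3}{2} + \left(-47 + \frac{y}{2}\right) = - \frac{97}{2} + \frac{y}{2}$)
$\frac{-30317 - 39028}{\left(K{\left(\left(-9\right)^{2} \right)} - -6359\right) + k{\left(128,-175 \right)}} = \frac{-30317 - 39028}{\left(\frac{1}{81 + \left(-9\right)^{2}} - -6359\right) + \left(- \frac{97}{2} + \frac{1}{2} \cdot 128\right)} = - \frac{69345}{\left(\frac{1}{81 + 81} + 6359\right) + \left(- \frac{97}{2} + 64\right)} = - \frac{69345}{\left(\frac{1}{162} + 6359\right) + \frac{31}{2}} = - \frac{69345}{\frac{1030159}{162} + \frac{31}{2}} = - \frac{69345}{\frac{516335}{81}} = \left(-69345\right) \frac{81}{516335} = - \frac{1123389}{103267}$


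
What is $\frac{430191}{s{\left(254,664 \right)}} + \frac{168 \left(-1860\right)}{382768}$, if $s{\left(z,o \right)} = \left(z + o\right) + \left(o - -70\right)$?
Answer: $\frac{10259195733}{39520796} \approx 259.59$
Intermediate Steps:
$s{\left(z,o \right)} = 70 + z + 2 o$ ($s{\left(z,o \right)} = \left(o + z\right) + \left(o + 70\right) = \left(o + z\right) + \left(70 + o\right) = 70 + z + 2 o$)
$\frac{430191}{s{\left(254,664 \right)}} + \frac{168 \left(-1860\right)}{382768} = \frac{430191}{70 + 254 + 2 \cdot 664} + \frac{168 \left(-1860\right)}{382768} = \frac{430191}{70 + 254 + 1328} - \frac{19530}{23923} = \frac{430191}{1652} - \frac{19530}{23923} = \frac{10259195733}{39520796}$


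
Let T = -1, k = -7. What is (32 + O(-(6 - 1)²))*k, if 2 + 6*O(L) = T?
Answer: -441/2 ≈ -220.50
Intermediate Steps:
O(L) = -½ (O(L) = -⅓ + (⅙)*(-1) = -⅓ - ⅙ = -½)
(32 + O(-(6 - 1)²))*k = (32 - ½)*(-7) = (63/2)*(-7) = -441/2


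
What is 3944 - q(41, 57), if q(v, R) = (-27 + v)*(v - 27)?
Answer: 3748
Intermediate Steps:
q(v, R) = (-27 + v)² (q(v, R) = (-27 + v)*(-27 + v) = (-27 + v)²)
3944 - q(41, 57) = 3944 - (-27 + 41)² = 3944 - 1*14² = 3944 - 1*196 = 3944 - 196 = 3748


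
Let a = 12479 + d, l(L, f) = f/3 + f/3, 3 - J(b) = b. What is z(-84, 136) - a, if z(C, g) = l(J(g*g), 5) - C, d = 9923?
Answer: -66944/3 ≈ -22315.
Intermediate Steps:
J(b) = 3 - b
l(L, f) = 2*f/3 (l(L, f) = f*(1/3) + f*(1/3) = f/3 + f/3 = 2*f/3)
z(C, g) = 10/3 - C (z(C, g) = (2/3)*5 - C = 10/3 - C)
a = 22402 (a = 12479 + 9923 = 22402)
z(-84, 136) - a = (10/3 - 1*(-84)) - 1*22402 = (10/3 + 84) - 22402 = 262/3 - 22402 = -66944/3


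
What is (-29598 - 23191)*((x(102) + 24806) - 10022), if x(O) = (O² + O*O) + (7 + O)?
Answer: -1884620089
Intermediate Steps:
x(O) = 7 + O + 2*O² (x(O) = (O² + O²) + (7 + O) = 2*O² + (7 + O) = 7 + O + 2*O²)
(-29598 - 23191)*((x(102) + 24806) - 10022) = (-29598 - 23191)*(((7 + 102 + 2*102²) + 24806) - 10022) = -52789*(((7 + 102 + 2*10404) + 24806) - 10022) = -52789*(((7 + 102 + 20808) + 24806) - 10022) = -52789*((20917 + 24806) - 10022) = -52789*(45723 - 10022) = -52789*35701 = -1884620089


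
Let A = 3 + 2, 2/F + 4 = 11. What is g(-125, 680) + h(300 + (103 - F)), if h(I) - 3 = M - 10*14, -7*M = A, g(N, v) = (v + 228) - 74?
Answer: 4874/7 ≈ 696.29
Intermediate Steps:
F = 2/7 (F = 2/(-4 + 11) = 2/7 ≈ 0.28571)
A = 5
g(N, v) = 154 + v (g(N, v) = (228 + v) - 74 = 154 + v)
M = -5/7 (M = -⅐*5 = -5/7 ≈ -0.71429)
h(I) = -964/7 (h(I) = 3 + (-5/7 - 10*14) = 3 + (-5/7 - 140) = 3 - 985/7 = -964/7)
g(-125, 680) + h(300 + (103 - F)) = (154 + 680) - 964/7 = 834 - 964/7 = 4874/7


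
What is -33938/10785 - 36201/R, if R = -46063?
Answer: -1172858309/496789455 ≈ -2.3609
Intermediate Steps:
-33938/10785 - 36201/R = -33938/10785 - 36201/(-46063) = -33938*1/10785 - 36201*(-1/46063) = -33938/10785 + 36201/46063 = -1172858309/496789455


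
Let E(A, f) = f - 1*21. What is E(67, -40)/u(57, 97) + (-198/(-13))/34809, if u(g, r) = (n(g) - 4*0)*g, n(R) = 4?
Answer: -9186131/34391292 ≈ -0.26711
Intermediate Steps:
E(A, f) = -21 + f (E(A, f) = f - 21 = -21 + f)
u(g, r) = 4*g (u(g, r) = (4 - 4*0)*g = (4 + 0)*g = 4*g)
E(67, -40)/u(57, 97) + (-198/(-13))/34809 = (-21 - 40)/((4*57)) + (-198/(-13))/34809 = -61/228 - 1/13*(-198)*(1/34809) = -61*1/228 + (198/13)*(1/34809) = -61/228 + 66/150839 = -9186131/34391292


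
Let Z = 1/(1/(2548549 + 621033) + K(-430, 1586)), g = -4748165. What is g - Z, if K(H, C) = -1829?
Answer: -27525898213930123/5797165477 ≈ -4.7482e+6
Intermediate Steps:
Z = -3169582/5797165477 (Z = 1/(1/(2548549 + 621033) - 1829) = 1/(1/3169582 - 1829) = 1/(-5797165477/3169582) = -3169582/5797165477 ≈ -0.00054675)
g - Z = -4748165 - 1*(-3169582/5797165477) = -4748165 + 3169582/5797165477 = -27525898213930123/5797165477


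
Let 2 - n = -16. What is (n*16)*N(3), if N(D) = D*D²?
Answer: 7776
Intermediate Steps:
n = 18 (n = 2 - 1*(-16) = 2 + 16 = 18)
N(D) = D³
(n*16)*N(3) = (18*16)*3³ = 288*27 = 7776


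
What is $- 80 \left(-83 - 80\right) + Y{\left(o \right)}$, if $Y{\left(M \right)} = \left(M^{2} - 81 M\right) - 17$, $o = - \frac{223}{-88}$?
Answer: $\frac{99310297}{7744} \approx 12824.0$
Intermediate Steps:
$o = \frac{223}{88}$ ($o = \left(-223\right) \left(- \frac{1}{88}\right) = \frac{223}{88} \approx 2.5341$)
$Y{\left(M \right)} = -17 + M^{2} - 81 M$
$- 80 \left(-83 - 80\right) + Y{\left(o \right)} = - 80 \left(-83 - 80\right) - \left(\frac{19559}{88} - \frac{49729}{7744}\right) = \left(-80\right) \left(-163\right) - \frac{1671463}{7744} = 13040 - \frac{1671463}{7744} = \frac{99310297}{7744}$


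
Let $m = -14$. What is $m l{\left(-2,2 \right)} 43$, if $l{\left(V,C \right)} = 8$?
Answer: $-4816$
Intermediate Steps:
$m l{\left(-2,2 \right)} 43 = \left(-14\right) 8 \cdot 43 = \left(-112\right) 43 = -4816$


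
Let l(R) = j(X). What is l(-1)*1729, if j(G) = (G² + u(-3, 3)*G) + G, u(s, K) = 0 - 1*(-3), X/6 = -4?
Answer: 829920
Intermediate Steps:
X = -24 (X = 6*(-4) = -24)
u(s, K) = 3 (u(s, K) = 0 + 3 = 3)
j(G) = G² + 4*G (j(G) = (G² + 3*G) + G = G² + 4*G)
l(R) = 480 (l(R) = -24*(4 - 24) = -24*(-20) = 480)
l(-1)*1729 = 480*1729 = 829920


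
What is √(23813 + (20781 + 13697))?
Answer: √58291 ≈ 241.44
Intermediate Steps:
√(23813 + (20781 + 13697)) = √(23813 + 34478) = √58291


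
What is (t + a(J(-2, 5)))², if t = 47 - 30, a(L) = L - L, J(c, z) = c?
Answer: 289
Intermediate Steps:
a(L) = 0
t = 17
(t + a(J(-2, 5)))² = (17 + 0)² = 17² = 289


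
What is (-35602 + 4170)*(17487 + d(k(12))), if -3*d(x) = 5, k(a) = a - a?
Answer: -1648796992/3 ≈ -5.4960e+8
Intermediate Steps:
k(a) = 0
d(x) = -5/3 (d(x) = -1/3*5 = -5/3)
(-35602 + 4170)*(17487 + d(k(12))) = (-35602 + 4170)*(17487 - 5/3) = -31432*52456/3 = -1648796992/3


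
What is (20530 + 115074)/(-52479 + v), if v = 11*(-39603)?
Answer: -33901/122028 ≈ -0.27781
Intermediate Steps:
v = -435633
(20530 + 115074)/(-52479 + v) = (20530 + 115074)/(-52479 - 435633) = 135604/(-488112) = 135604*(-1/488112) = -33901/122028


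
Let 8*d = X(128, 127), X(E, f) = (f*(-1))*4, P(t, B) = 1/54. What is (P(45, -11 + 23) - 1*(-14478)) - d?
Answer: 392621/27 ≈ 14542.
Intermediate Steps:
P(t, B) = 1/54
X(E, f) = -4*f (X(E, f) = -f*4 = -4*f)
d = -127/2 (d = (-4*127)/8 = (⅛)*(-508) = -127/2 ≈ -63.500)
(P(45, -11 + 23) - 1*(-14478)) - d = (1/54 - 1*(-14478)) - 1*(-127/2) = (1/54 + 14478) + 127/2 = 781813/54 + 127/2 = 392621/27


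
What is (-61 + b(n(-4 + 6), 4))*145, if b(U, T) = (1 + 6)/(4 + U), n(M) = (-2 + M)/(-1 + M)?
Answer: -34365/4 ≈ -8591.3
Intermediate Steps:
n(M) = (-2 + M)/(-1 + M)
b(U, T) = 7/(4 + U)
(-61 + b(n(-4 + 6), 4))*145 = (-61 + 7/(4 + (-2 + (-4 + 6))/(-1 + (-4 + 6))))*145 = (-61 + 7/(4 + (-2 + 2)/(-1 + 2)))*145 = (-61 + 7/(4 + 0/1))*145 = (-61 + 7/(4 + 1*0))*145 = (-61 + 7/(4 + 0))*145 = (-61 + 7/4)*145 = -237/4*145 = -34365/4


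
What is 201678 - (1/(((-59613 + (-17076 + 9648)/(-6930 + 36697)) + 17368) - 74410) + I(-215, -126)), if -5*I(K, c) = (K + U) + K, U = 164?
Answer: 3500687214777647/17362384065 ≈ 2.0162e+5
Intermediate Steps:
I(K, c) = -164/5 - 2*K/5 (I(K, c) = -((K + 164) + K)/5 = -((164 + K) + K)/5 = -(164 + 2*K)/5 = -164/5 - 2*K/5)
201678 - (1/(((-59613 + (-17076 + 9648)/(-6930 + 36697)) + 17368) - 74410) + I(-215, -126)) = 201678 - (1/(((-59613 + (-17076 + 9648)/(-6930 + 36697)) + 17368) - 74410) + (-164/5 - ⅖*(-215))) = 201678 - (1/(((-59613 - 7428/29767) + 17368) - 74410) + (-164/5 + 86)) = 201678 - (1/(((-59613 - 7428*1/29767) + 17368) - 74410) + 266/5) = 201678 - (1/(((-59613 - 7428/29767) + 17368) - 74410) + 266/5) = 201678 - (1/((-1774507599/29767 + 17368) - 74410) + 266/5) = 201678 - (1/(-1257514343/29767 - 74410) + 266/5) = 201678 - (1/(-3472476813/29767) + 266/5) = 201678 - (-29767/3472476813 + 266/5) = 201678 - 1*923678683423/17362384065 = 201678 - 923678683423/17362384065 = 3500687214777647/17362384065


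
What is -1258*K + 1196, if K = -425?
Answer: 535846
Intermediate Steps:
-1258*K + 1196 = -1258*(-425) + 1196 = 534650 + 1196 = 535846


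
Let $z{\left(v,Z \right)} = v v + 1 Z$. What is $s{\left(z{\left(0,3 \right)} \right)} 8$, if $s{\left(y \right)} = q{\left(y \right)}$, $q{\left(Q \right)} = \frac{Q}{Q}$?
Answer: $8$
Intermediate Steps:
$z{\left(v,Z \right)} = Z + v^{2}$ ($z{\left(v,Z \right)} = v^{2} + Z = Z + v^{2}$)
$q{\left(Q \right)} = 1$
$s{\left(y \right)} = 1$
$s{\left(z{\left(0,3 \right)} \right)} 8 = 1 \cdot 8 = 8$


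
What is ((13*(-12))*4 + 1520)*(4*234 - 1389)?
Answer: -405888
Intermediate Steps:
((13*(-12))*4 + 1520)*(4*234 - 1389) = (-156*4 + 1520)*(936 - 1389) = (-624 + 1520)*(-453) = 896*(-453) = -405888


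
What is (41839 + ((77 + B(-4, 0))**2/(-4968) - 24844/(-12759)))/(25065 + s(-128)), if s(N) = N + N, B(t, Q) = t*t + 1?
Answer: 221003944153/131046744834 ≈ 1.6865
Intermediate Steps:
B(t, Q) = 1 + t**2 (B(t, Q) = t**2 + 1 = 1 + t**2)
s(N) = 2*N
(41839 + ((77 + B(-4, 0))**2/(-4968) - 24844/(-12759)))/(25065 + s(-128)) = (41839 + ((77 + (1 + (-4)**2))**2/(-4968) - 24844/(-12759)))/(25065 + 2*(-128)) = (41839 + ((77 + (1 + 16))**2*(-1/4968) - 24844*(-1/12759)))/(25065 - 256) = (41839 + ((77 + 17)**2*(-1/4968) + 24844/12759))/24809 = (41839 + (94**2*(-1/4968) + 24844/12759))*(1/24809) = (41839 + (8836*(-1/4968) + 24844/12759))*(1/24809) = (41839 + (-2209/1242 + 24844/12759))*(1/24809) = (41839 + 890539/5282226)*(1/24809) = (221003944153/5282226)*(1/24809) = 221003944153/131046744834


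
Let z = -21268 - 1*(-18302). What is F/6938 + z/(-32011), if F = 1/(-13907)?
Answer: 286179715945/3088637866426 ≈ 0.092656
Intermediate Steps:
F = -1/13907 ≈ -7.1906e-5
z = -2966 (z = -21268 + 18302 = -2966)
F/6938 + z/(-32011) = -1/13907/6938 - 2966/(-32011) = -1/13907*1/6938 - 2966*(-1/32011) = -1/96486766 + 2966/32011 = 286179715945/3088637866426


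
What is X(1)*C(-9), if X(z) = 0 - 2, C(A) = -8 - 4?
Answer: 24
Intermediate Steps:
C(A) = -12
X(z) = -2
X(1)*C(-9) = -2*(-12) = 24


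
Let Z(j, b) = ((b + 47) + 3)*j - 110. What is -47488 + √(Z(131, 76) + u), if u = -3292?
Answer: -47488 + 12*√91 ≈ -47374.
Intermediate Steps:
Z(j, b) = -110 + j*(50 + b) (Z(j, b) = ((47 + b) + 3)*j - 110 = (50 + b)*j - 110 = j*(50 + b) - 110 = -110 + j*(50 + b))
-47488 + √(Z(131, 76) + u) = -47488 + √((-110 + 50*131 + 76*131) - 3292) = -47488 + √((-110 + 6550 + 9956) - 3292) = -47488 + √(16396 - 3292) = -47488 + √13104 = -47488 + 12*√91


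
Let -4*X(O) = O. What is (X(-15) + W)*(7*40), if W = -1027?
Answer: -286510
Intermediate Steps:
X(O) = -O/4
(X(-15) + W)*(7*40) = (-¼*(-15) - 1027)*(7*40) = (15/4 - 1027)*280 = -4093/4*280 = -286510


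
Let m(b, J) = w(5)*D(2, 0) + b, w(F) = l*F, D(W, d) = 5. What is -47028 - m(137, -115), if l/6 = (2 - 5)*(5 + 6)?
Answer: -42215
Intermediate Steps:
l = -198 (l = 6*((2 - 5)*(5 + 6)) = 6*(-3*11) = 6*(-33) = -198)
w(F) = -198*F
m(b, J) = -4950 + b (m(b, J) = -198*5*5 + b = -990*5 + b = -4950 + b)
-47028 - m(137, -115) = -47028 - (-4950 + 137) = -47028 - 1*(-4813) = -47028 + 4813 = -42215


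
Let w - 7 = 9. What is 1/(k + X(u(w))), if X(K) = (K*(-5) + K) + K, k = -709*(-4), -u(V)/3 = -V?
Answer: 1/2692 ≈ 0.00037147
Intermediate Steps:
w = 16 (w = 7 + 9 = 16)
u(V) = 3*V (u(V) = -(-3)*V = 3*V)
k = 2836
X(K) = -3*K (X(K) = (-5*K + K) + K = -4*K + K = -3*K)
1/(k + X(u(w))) = 1/(2836 - 9*16) = 1/(2836 - 3*48) = 1/(2836 - 144) = 1/2692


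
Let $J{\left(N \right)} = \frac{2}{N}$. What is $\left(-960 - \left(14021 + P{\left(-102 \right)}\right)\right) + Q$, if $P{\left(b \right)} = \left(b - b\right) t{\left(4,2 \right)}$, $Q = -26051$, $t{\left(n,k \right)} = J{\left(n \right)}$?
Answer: $-41032$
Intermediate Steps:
$t{\left(n,k \right)} = \frac{2}{n}$
$P{\left(b \right)} = 0$ ($P{\left(b \right)} = \left(b - b\right) \frac{2}{4} = 0 \cdot 2 \cdot \frac{1}{4} = 0 \cdot \frac{1}{2} = 0$)
$\left(-960 - \left(14021 + P{\left(-102 \right)}\right)\right) + Q = \left(-960 - 14021\right) - 26051 = -14981 - 26051 = -41032$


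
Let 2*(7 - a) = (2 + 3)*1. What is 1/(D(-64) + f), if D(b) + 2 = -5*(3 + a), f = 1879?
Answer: 2/3679 ≈ 0.00054363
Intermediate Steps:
a = 9/2 (a = 7 - (2 + 3)/2 = 7 - 5/2 = 9/2 ≈ 4.5000)
D(b) = -79/2 (D(b) = -2 - 5*(3 + 9/2) = -2 - 5*15/2 = -2 - 75/2 = -79/2)
1/(D(-64) + f) = 1/(-79/2 + 1879) = 1/(3679/2) = 2/3679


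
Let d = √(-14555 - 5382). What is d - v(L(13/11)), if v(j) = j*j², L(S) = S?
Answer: -2197/1331 + I*√19937 ≈ -1.6506 + 141.2*I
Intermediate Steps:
v(j) = j³
d = I*√19937 (d = √(-19937) = I*√19937 ≈ 141.2*I)
d - v(L(13/11)) = I*√19937 - (13/11)³ = I*√19937 - 1*2197/1331 = I*√19937 - 2197/1331 = -2197/1331 + I*√19937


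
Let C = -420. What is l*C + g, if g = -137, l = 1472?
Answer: -618377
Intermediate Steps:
l*C + g = 1472*(-420) - 137 = -618240 - 137 = -618377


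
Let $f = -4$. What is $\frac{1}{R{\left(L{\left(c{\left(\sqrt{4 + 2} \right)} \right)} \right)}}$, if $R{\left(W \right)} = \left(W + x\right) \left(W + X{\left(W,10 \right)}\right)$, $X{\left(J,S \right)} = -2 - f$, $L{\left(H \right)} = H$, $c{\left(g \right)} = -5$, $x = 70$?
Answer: $- \frac{1}{195} \approx -0.0051282$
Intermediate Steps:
$X{\left(J,S \right)} = 2$ ($X{\left(J,S \right)} = -2 - -4 = -2 + 4 = 2$)
$R{\left(W \right)} = \left(2 + W\right) \left(70 + W\right)$ ($R{\left(W \right)} = \left(W + 70\right) \left(W + 2\right) = \left(70 + W\right) \left(2 + W\right) = \left(2 + W\right) \left(70 + W\right)$)
$\frac{1}{R{\left(L{\left(c{\left(\sqrt{4 + 2} \right)} \right)} \right)}} = \frac{1}{140 + \left(-5\right)^{2} + 72 \left(-5\right)} = \frac{1}{140 + 25 - 360} = \frac{1}{-195} = - \frac{1}{195}$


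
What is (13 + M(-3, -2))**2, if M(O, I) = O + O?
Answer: 49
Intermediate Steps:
M(O, I) = 2*O
(13 + M(-3, -2))**2 = (13 + 2*(-3))**2 = (13 - 6)**2 = 7**2 = 49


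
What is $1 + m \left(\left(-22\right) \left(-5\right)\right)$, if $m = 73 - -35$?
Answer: $11881$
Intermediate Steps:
$m = 108$ ($m = 73 + 35 = 108$)
$1 + m \left(\left(-22\right) \left(-5\right)\right) = 1 + 108 \left(\left(-22\right) \left(-5\right)\right) = 1 + 108 \cdot 110 = 1 + 11880 = 11881$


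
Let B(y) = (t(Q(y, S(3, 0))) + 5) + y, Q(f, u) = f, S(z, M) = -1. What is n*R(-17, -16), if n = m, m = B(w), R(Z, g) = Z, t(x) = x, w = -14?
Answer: 391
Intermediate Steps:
B(y) = 5 + 2*y (B(y) = (y + 5) + y = (5 + y) + y = 5 + 2*y)
m = -23 (m = 5 + 2*(-14) = 5 - 28 = -23)
n = -23
n*R(-17, -16) = -23*(-17) = 391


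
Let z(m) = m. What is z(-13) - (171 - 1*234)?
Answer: 50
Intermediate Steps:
z(-13) - (171 - 1*234) = -13 - (171 - 1*234) = -13 - (171 - 234) = -13 - 1*(-63) = -13 + 63 = 50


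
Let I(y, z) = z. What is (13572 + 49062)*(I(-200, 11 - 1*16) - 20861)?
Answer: -1306921044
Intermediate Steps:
(13572 + 49062)*(I(-200, 11 - 1*16) - 20861) = (13572 + 49062)*((11 - 1*16) - 20861) = 62634*((11 - 16) - 20861) = 62634*(-5 - 20861) = 62634*(-20866) = -1306921044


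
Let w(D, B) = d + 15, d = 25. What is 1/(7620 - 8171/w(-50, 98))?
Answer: 40/296629 ≈ 0.00013485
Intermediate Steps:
w(D, B) = 40 (w(D, B) = 25 + 15 = 40)
1/(7620 - 8171/w(-50, 98)) = 1/(7620 - 8171/40) = 1/(296629/40) = 40/296629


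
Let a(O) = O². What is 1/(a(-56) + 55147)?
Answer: 1/58283 ≈ 1.7158e-5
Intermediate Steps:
1/(a(-56) + 55147) = 1/((-56)² + 55147) = 1/(3136 + 55147) = 1/58283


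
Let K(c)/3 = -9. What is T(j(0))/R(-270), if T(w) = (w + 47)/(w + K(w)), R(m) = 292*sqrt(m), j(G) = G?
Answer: 47*I*sqrt(30)/709560 ≈ 0.0003628*I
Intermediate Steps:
K(c) = -27 (K(c) = 3*(-9) = -27)
T(w) = (47 + w)/(-27 + w) (T(w) = (w + 47)/(w - 27) = (47 + w)/(-27 + w))
T(j(0))/R(-270) = ((47 + 0)/(-27 + 0))/((292*sqrt(-270))) = (47/(-27))/((292*(3*I*sqrt(30)))) = (-1/27*47)/((876*I*sqrt(30))) = -(-47)*I*sqrt(30)/709560 = 47*I*sqrt(30)/709560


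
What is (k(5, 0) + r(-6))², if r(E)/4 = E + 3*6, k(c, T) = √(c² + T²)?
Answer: 2809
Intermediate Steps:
k(c, T) = √(T² + c²)
r(E) = 72 + 4*E (r(E) = 4*(E + 3*6) = 4*(E + 18) = 4*(18 + E) = 72 + 4*E)
(k(5, 0) + r(-6))² = (√(0² + 5²) + (72 + 4*(-6)))² = (√(0 + 25) + (72 - 24))² = (√25 + 48)² = (5 + 48)² = 53² = 2809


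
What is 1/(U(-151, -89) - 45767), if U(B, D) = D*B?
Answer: -1/32328 ≈ -3.0933e-5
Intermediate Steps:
U(B, D) = B*D
1/(U(-151, -89) - 45767) = 1/(-151*(-89) - 45767) = 1/(13439 - 45767) = 1/(-32328) = -1/32328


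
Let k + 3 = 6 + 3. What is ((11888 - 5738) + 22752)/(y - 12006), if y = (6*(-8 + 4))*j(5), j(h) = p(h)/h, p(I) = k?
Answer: -24085/10029 ≈ -2.4015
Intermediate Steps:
k = 6 (k = -3 + (6 + 3) = -3 + 9 = 6)
p(I) = 6
j(h) = 6/h
y = -144/5 (y = (6*(-8 + 4))*(6/5) = (6*(-4))*(6*(1/5)) = -24*6/5 = -144/5 ≈ -28.800)
((11888 - 5738) + 22752)/(y - 12006) = ((11888 - 5738) + 22752)/(-144/5 - 12006) = (6150 + 22752)/(-60174/5) = 28902*(-5/60174) = -24085/10029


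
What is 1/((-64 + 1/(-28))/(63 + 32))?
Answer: -2660/1793 ≈ -1.4835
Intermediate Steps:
1/((-64 + 1/(-28))/(63 + 32)) = 1/((-64 - 1/28)/95) = 1/((1/95)*(-1793/28)) = 1/(-1793/2660) = -2660/1793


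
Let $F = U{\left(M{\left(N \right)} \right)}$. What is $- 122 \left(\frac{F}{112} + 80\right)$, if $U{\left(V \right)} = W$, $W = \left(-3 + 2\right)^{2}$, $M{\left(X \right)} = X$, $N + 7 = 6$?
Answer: $- \frac{546621}{56} \approx -9761.1$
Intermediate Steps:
$N = -1$ ($N = -7 + 6 = -1$)
$W = 1$ ($W = \left(-1\right)^{2} = 1$)
$U{\left(V \right)} = 1$
$F = 1$
$- 122 \left(\frac{F}{112} + 80\right) = - 122 \left(1 \cdot \frac{1}{112} + 80\right) = - 122 \left(\frac{1}{112} + 80\right) = \left(-122\right) \frac{8961}{112} = - \frac{546621}{56}$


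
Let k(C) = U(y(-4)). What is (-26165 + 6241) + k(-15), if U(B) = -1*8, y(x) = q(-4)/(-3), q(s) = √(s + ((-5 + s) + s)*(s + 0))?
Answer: -19932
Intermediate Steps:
q(s) = √(s + s*(-5 + 2*s)) (q(s) = √(s + (-5 + 2*s)*s) = √(s + s*(-5 + 2*s)))
y(x) = -4*√3/3 (y(x) = (√2*√(-4*(-2 - 4)))/(-3) = (√2*√(-4*(-6)))*(-⅓) = (√2*√24)*(-⅓) = (√2*(2*√6))*(-⅓) = (4*√3)*(-⅓) = -4*√3/3)
U(B) = -8
k(C) = -8
(-26165 + 6241) + k(-15) = (-26165 + 6241) - 8 = -19924 - 8 = -19932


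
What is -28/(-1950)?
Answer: 14/975 ≈ 0.014359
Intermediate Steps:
-28/(-1950) = -28*(-1/1950) = 14/975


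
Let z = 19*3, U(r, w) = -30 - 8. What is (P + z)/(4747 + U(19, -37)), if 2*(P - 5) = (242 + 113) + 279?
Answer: 379/4709 ≈ 0.080484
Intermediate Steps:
U(r, w) = -38
P = 322 (P = 5 + ((242 + 113) + 279)/2 = 5 + (355 + 279)/2 = 5 + (½)*634 = 5 + 317 = 322)
z = 57
(P + z)/(4747 + U(19, -37)) = (322 + 57)/(4747 - 38) = 379/4709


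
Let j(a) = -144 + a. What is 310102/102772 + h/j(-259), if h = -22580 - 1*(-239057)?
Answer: -11061401569/20708558 ≈ -534.15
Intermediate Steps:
h = 216477 (h = -22580 + 239057 = 216477)
310102/102772 + h/j(-259) = 310102/102772 + 216477/(-144 - 259) = 310102*(1/102772) + 216477/(-403) = 155051/51386 + 216477*(-1/403) = 155051/51386 - 216477/403 = -11061401569/20708558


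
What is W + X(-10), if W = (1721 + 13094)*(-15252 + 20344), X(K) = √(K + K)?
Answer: 75437980 + 2*I*√5 ≈ 7.5438e+7 + 4.4721*I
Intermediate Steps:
X(K) = √2*√K (X(K) = √(2*K) = √2*√K)
W = 75437980 (W = 14815*5092 = 75437980)
W + X(-10) = 75437980 + √2*√(-10) = 75437980 + √2*(I*√10) = 75437980 + 2*I*√5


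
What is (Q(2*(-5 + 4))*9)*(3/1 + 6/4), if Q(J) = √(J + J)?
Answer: 81*I ≈ 81.0*I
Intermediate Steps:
Q(J) = √2*√J (Q(J) = √(2*J) = √2*√J)
(Q(2*(-5 + 4))*9)*(3/1 + 6/4) = ((√2*√(2*(-5 + 4)))*9)*(3/1 + 6/4) = ((√2*√(2*(-1)))*9)*(3*1 + 6*(¼)) = ((√2*√(-2))*9)*(3 + 3/2) = ((√2*(I*√2))*9)*(9/2) = ((2*I)*9)*(9/2) = (18*I)*(9/2) = 81*I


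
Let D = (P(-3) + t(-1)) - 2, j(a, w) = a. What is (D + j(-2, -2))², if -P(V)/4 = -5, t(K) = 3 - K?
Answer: 400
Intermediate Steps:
P(V) = 20 (P(V) = -4*(-5) = 20)
D = 22 (D = (20 + (3 - 1*(-1))) - 2 = (20 + (3 + 1)) - 2 = (20 + 4) - 2 = 24 - 2 = 22)
(D + j(-2, -2))² = (22 - 2)² = 20² = 400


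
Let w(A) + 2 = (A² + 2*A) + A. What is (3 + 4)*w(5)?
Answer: 266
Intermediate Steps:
w(A) = -2 + A² + 3*A (w(A) = -2 + ((A² + 2*A) + A) = -2 + (A² + 3*A) = -2 + A² + 3*A)
(3 + 4)*w(5) = (3 + 4)*(-2 + 5² + 3*5) = 7*(-2 + 25 + 15) = 7*38 = 266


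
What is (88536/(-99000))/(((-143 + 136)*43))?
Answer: 527/177375 ≈ 0.0029711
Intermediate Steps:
(88536/(-99000))/(((-143 + 136)*43)) = (88536*(-1/99000))/((-7*43)) = -3689/4125/(-301) = -3689/4125*(-1/301) = 527/177375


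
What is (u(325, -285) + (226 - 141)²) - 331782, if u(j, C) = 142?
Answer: -324415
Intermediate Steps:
(u(325, -285) + (226 - 141)²) - 331782 = (142 + (226 - 141)²) - 331782 = (142 + 85²) - 331782 = (142 + 7225) - 331782 = 7367 - 331782 = -324415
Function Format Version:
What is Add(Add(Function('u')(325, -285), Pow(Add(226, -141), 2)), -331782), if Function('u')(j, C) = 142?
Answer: -324415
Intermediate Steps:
Add(Add(Function('u')(325, -285), Pow(Add(226, -141), 2)), -331782) = Add(Add(142, Pow(Add(226, -141), 2)), -331782) = Add(Add(142, Pow(85, 2)), -331782) = Add(Add(142, 7225), -331782) = Add(7367, -331782) = -324415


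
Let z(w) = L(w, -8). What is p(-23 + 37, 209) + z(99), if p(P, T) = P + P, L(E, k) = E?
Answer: 127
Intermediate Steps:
p(P, T) = 2*P
z(w) = w
p(-23 + 37, 209) + z(99) = 2*(-23 + 37) + 99 = 2*14 + 99 = 28 + 99 = 127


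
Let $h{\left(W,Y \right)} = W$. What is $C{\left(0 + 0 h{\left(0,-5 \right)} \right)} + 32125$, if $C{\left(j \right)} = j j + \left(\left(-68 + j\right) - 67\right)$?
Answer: $31990$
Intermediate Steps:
$C{\left(j \right)} = -135 + j + j^{2}$ ($C{\left(j \right)} = j^{2} + \left(-135 + j\right) = -135 + j + j^{2}$)
$C{\left(0 + 0 h{\left(0,-5 \right)} \right)} + 32125 = \left(-135 + \left(0 + 0 \cdot 0\right) + \left(0 + 0 \cdot 0\right)^{2}\right) + 32125 = \left(-135 + \left(0 + 0\right) + \left(0 + 0\right)^{2}\right) + 32125 = \left(-135 + 0 + 0^{2}\right) + 32125 = \left(-135 + 0 + 0\right) + 32125 = -135 + 32125 = 31990$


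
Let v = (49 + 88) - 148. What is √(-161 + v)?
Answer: 2*I*√43 ≈ 13.115*I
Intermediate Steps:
v = -11 (v = 137 - 148 = -11)
√(-161 + v) = √(-161 - 11) = √(-172) = 2*I*√43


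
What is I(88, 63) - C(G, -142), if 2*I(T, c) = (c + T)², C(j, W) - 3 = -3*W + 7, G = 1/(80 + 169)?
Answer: 21929/2 ≈ 10965.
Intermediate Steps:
G = 1/249 ≈ 0.0040161
C(j, W) = 10 - 3*W (C(j, W) = 3 + (-3*W + 7) = 3 + (7 - 3*W) = 10 - 3*W)
I(T, c) = (T + c)²/2 (I(T, c) = (c + T)²/2 = (T + c)²/2)
I(88, 63) - C(G, -142) = (88 + 63)²/2 - (10 - 3*(-142)) = (½)*151² - (10 + 426) = (½)*22801 - 1*436 = 22801/2 - 436 = 21929/2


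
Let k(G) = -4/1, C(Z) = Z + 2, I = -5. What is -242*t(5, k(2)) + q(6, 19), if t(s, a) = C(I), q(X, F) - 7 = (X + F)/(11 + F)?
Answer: 4403/6 ≈ 733.83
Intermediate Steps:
C(Z) = 2 + Z
q(X, F) = 7 + (F + X)/(11 + F) (q(X, F) = 7 + (X + F)/(11 + F) = 7 + (F + X)/(11 + F))
k(G) = -4 (k(G) = -4*1 = -4)
t(s, a) = -3 (t(s, a) = 2 - 5 = -3)
-242*t(5, k(2)) + q(6, 19) = -242*(-3) + (77 + 6 + 8*19)/(11 + 19) = 726 + (77 + 6 + 152)/30 = 726 + (1/30)*235 = 726 + 47/6 = 4403/6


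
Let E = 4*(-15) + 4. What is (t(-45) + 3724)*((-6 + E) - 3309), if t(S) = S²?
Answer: -19379879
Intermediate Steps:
E = -56 (E = -60 + 4 = -56)
(t(-45) + 3724)*((-6 + E) - 3309) = ((-45)² + 3724)*((-6 - 56) - 3309) = (2025 + 3724)*(-62 - 3309) = 5749*(-3371) = -19379879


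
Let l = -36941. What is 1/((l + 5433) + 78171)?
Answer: 1/46663 ≈ 2.1430e-5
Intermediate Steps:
1/((l + 5433) + 78171) = 1/((-36941 + 5433) + 78171) = 1/(-31508 + 78171) = 1/46663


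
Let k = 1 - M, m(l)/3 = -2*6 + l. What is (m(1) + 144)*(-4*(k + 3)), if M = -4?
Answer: -3552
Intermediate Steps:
m(l) = -36 + 3*l (m(l) = 3*(-2*6 + l) = 3*(-12 + l) = -36 + 3*l)
k = 5 (k = 1 - 1*(-4) = 1 + 4 = 5)
(m(1) + 144)*(-4*(k + 3)) = ((-36 + 3*1) + 144)*(-4*(5 + 3)) = ((-36 + 3) + 144)*(-4*8) = (-33 + 144)*(-32) = 111*(-32) = -3552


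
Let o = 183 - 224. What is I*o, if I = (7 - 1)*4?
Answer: -984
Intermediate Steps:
o = -41
I = 24 (I = 6*4 = 24)
I*o = 24*(-41) = -984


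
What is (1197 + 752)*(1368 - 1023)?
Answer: 672405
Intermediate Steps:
(1197 + 752)*(1368 - 1023) = 1949*345 = 672405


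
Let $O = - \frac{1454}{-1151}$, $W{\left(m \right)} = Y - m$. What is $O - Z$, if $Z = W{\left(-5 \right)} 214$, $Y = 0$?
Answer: $- \frac{1230116}{1151} \approx -1068.7$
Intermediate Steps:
$W{\left(m \right)} = - m$ ($W{\left(m \right)} = 0 - m = - m$)
$Z = 1070$ ($Z = \left(-1\right) \left(-5\right) 214 = 5 \cdot 214 = 1070$)
$O = \frac{1454}{1151}$ ($O = \left(-1454\right) \left(- \frac{1}{1151}\right) = \frac{1454}{1151} \approx 1.2632$)
$O - Z = \frac{1454}{1151} - 1070 = - \frac{1230116}{1151}$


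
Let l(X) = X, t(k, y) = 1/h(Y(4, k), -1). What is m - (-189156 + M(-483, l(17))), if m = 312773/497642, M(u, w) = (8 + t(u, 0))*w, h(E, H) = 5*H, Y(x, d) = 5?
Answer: 470331477979/2488210 ≈ 1.8902e+5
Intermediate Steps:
t(k, y) = -1/5 (t(k, y) = 1/(5*(-1)) = 1/(-5) = -1/5)
M(u, w) = 39*w/5 (M(u, w) = (8 - 1/5)*w = 39*w/5)
m = 312773/497642 (m = 312773*(1/497642) = 312773/497642 ≈ 0.62851)
m - (-189156 + M(-483, l(17))) = 312773/497642 - (-189156 + (39/5)*17) = 312773/497642 - (-189156 + 663/5) = 312773/497642 - 1*(-945117/5) = 312773/497642 + 945117/5 = 470331477979/2488210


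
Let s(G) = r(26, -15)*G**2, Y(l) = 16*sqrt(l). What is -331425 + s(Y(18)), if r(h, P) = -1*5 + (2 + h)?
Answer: -225441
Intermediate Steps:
r(h, P) = -3 + h (r(h, P) = -5 + (2 + h) = -3 + h)
s(G) = 23*G**2 (s(G) = (-3 + 26)*G**2 = 23*G**2)
-331425 + s(Y(18)) = -331425 + 23*(16*sqrt(18))**2 = -331425 + 23*(16*(3*sqrt(2)))**2 = -331425 + 23*(48*sqrt(2))**2 = -331425 + 23*4608 = -331425 + 105984 = -225441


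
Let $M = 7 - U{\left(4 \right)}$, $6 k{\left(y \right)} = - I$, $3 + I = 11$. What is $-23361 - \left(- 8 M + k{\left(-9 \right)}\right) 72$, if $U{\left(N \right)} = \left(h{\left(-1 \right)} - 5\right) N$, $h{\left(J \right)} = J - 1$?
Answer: $-3105$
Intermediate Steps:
$h{\left(J \right)} = -1 + J$
$U{\left(N \right)} = - 7 N$ ($U{\left(N \right)} = \left(\left(-1 - 1\right) - 5\right) N = \left(-2 - 5\right) N = - 7 N$)
$I = 8$ ($I = -3 + 11 = 8$)
$k{\left(y \right)} = - \frac{4}{3}$ ($k{\left(y \right)} = \frac{\left(-1\right) 8}{6} = \frac{1}{6} \left(-8\right) = - \frac{4}{3}$)
$M = 35$ ($M = 7 - \left(-7\right) 4 = 7 - -28 = 7 + 28 = 35$)
$-23361 - \left(- 8 M + k{\left(-9 \right)}\right) 72 = -23361 - \left(\left(-8\right) 35 - \frac{4}{3}\right) 72 = -23361 - \left(-280 - \frac{4}{3}\right) 72 = -23361 - \left(- \frac{844}{3}\right) 72 = -23361 - -20256 = -23361 + 20256 = -3105$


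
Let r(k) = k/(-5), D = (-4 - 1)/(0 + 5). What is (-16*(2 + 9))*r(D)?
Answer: -176/5 ≈ -35.200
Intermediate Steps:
D = -1 (D = -5/5 = -5*⅕ = -1)
r(k) = -k/5 (r(k) = k*(-⅕) = -k/5)
(-16*(2 + 9))*r(D) = (-16*(2 + 9))*(-⅕*(-1)) = -16*11*(⅕) = -176*⅕ = -176/5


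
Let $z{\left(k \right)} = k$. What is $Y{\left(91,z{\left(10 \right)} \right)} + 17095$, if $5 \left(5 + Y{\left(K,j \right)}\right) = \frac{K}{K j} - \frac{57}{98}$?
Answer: $\frac{20935132}{1225} \approx 17090.0$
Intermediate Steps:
$Y{\left(K,j \right)} = - \frac{2507}{490} + \frac{1}{5 j}$ ($Y{\left(K,j \right)} = -5 + \frac{\frac{K}{K j} - \frac{57}{98}}{5} = -5 + \frac{K \frac{1}{K j} - \frac{57}{98}}{5} = -5 + \frac{\frac{1}{j} - \frac{57}{98}}{5} = -5 + \frac{- \frac{57}{98} + \frac{1}{j}}{5} = -5 - \left(\frac{57}{490} - \frac{1}{5 j}\right) = - \frac{2507}{490} + \frac{1}{5 j}$)
$Y{\left(91,z{\left(10 \right)} \right)} + 17095 = \frac{98 - 25070}{490 \cdot 10} + 17095 = \frac{1}{490} \cdot \frac{1}{10} \left(98 - 25070\right) + 17095 = \frac{1}{490} \cdot \frac{1}{10} \left(-24972\right) + 17095 = - \frac{6243}{1225} + 17095 = \frac{20935132}{1225}$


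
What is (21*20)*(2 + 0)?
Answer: 840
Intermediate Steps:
(21*20)*(2 + 0) = 420*2 = 840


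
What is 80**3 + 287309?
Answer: 799309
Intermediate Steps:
80**3 + 287309 = 512000 + 287309 = 799309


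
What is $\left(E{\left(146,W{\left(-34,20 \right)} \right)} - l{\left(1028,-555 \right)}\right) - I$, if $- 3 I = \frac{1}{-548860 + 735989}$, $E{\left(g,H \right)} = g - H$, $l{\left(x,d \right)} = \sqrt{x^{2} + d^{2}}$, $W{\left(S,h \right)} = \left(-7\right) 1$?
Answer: $\frac{85892212}{561387} - \sqrt{1364809} \approx -1015.3$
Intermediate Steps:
$W{\left(S,h \right)} = -7$
$l{\left(x,d \right)} = \sqrt{d^{2} + x^{2}}$
$I = - \frac{1}{561387}$ ($I = - \frac{1}{3 \left(-548860 + 735989\right)} = - \frac{1}{3 \cdot 187129} = \left(- \frac{1}{3}\right) \frac{1}{187129} = - \frac{1}{561387} \approx -1.7813 \cdot 10^{-6}$)
$\left(E{\left(146,W{\left(-34,20 \right)} \right)} - l{\left(1028,-555 \right)}\right) - I = \left(\left(146 - -7\right) - \sqrt{\left(-555\right)^{2} + 1028^{2}}\right) - - \frac{1}{561387} = \left(\left(146 + 7\right) - \sqrt{308025 + 1056784}\right) + \frac{1}{561387} = \left(153 - \sqrt{1364809}\right) + \frac{1}{561387} = \frac{85892212}{561387} - \sqrt{1364809}$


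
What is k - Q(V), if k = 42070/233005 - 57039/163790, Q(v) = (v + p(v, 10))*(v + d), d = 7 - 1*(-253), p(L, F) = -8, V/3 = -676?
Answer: -27475314586163299/7632777790 ≈ -3.5996e+6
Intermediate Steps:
V = -2028 (V = 3*(-676) = -2028)
d = 260 (d = 7 + 253 = 260)
Q(v) = (-8 + v)*(260 + v) (Q(v) = (v - 8)*(v + 260) = (-8 + v)*(260 + v))
k = -1279945379/7632777790 (k = 42070*(1/233005) - 57039*1/163790 = 8414/46601 - 57039/163790 = -1279945379/7632777790 ≈ -0.16769)
k - Q(V) = -1279945379/7632777790 - (-2080 + (-2028)² + 252*(-2028)) = -1279945379/7632777790 - (-2080 + 4112784 - 511056) = -1279945379/7632777790 - 1*3599648 = -1279945379/7632777790 - 3599648 = -27475314586163299/7632777790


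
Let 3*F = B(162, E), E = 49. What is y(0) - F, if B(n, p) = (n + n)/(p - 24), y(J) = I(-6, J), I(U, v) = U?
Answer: -258/25 ≈ -10.320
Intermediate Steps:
y(J) = -6
B(n, p) = 2*n/(-24 + p) (B(n, p) = (2*n)/(-24 + p) = 2*n/(-24 + p))
F = 108/25 (F = (2*162/(-24 + 49))/3 = (2*162/25)/3 = (2*162*(1/25))/3 = (⅓)*(324/25) = 108/25 ≈ 4.3200)
y(0) - F = -6 - 1*108/25 = -6 - 108/25 = -258/25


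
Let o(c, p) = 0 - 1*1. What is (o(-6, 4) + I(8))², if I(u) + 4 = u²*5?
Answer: 99225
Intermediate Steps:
o(c, p) = -1 (o(c, p) = 0 - 1 = -1)
I(u) = -4 + 5*u² (I(u) = -4 + u²*5 = -4 + 5*u²)
(o(-6, 4) + I(8))² = (-1 + (-4 + 5*8²))² = (-1 + (-4 + 5*64))² = (-1 + (-4 + 320))² = (-1 + 316)² = 315² = 99225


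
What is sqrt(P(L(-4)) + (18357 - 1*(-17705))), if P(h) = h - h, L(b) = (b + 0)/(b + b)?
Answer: sqrt(36062) ≈ 189.90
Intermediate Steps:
L(b) = 1/2 (L(b) = b/((2*b)) = b*(1/(2*b)) = 1/2)
P(h) = 0
sqrt(P(L(-4)) + (18357 - 1*(-17705))) = sqrt(0 + (18357 - 1*(-17705))) = sqrt(0 + (18357 + 17705)) = sqrt(0 + 36062) = sqrt(36062)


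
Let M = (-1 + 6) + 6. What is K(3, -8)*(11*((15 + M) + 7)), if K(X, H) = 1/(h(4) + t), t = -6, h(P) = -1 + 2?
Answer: -363/5 ≈ -72.600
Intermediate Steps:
h(P) = 1
K(X, H) = -1/5 (K(X, H) = 1/(1 - 6) = 1/(-5) = -1/5)
M = 11 (M = 5 + 6 = 11)
K(3, -8)*(11*((15 + M) + 7)) = -11*((15 + 11) + 7)/5 = -11*(26 + 7)/5 = -11*33/5 = -1/5*363 = -363/5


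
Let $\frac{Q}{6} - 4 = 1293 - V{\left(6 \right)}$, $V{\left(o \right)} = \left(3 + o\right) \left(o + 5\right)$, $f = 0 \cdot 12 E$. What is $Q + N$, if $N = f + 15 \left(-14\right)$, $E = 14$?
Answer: $6978$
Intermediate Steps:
$f = 0$ ($f = 0 \cdot 12 \cdot 14 = 0 \cdot 14 = 0$)
$V{\left(o \right)} = \left(3 + o\right) \left(5 + o\right)$
$N = -210$ ($N = 0 + 15 \left(-14\right) = 0 - 210 = -210$)
$Q = 7188$ ($Q = 24 + 6 \left(1293 - \left(15 + 6^{2} + 8 \cdot 6\right)\right) = 24 + 6 \left(1293 - \left(15 + 36 + 48\right)\right) = 24 + 6 \left(1293 - 99\right) = 24 + 6 \cdot 1194 = 24 + 7164 = 7188$)
$Q + N = 7188 - 210 = 6978$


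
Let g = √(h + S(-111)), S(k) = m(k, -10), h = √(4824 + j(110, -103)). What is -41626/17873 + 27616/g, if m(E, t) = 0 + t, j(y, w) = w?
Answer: -41626/17873 + 27616/√(-10 + √4721) ≈ 3601.9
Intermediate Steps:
m(E, t) = t
h = √4721 (h = √(4824 - 103) = √4721 ≈ 68.709)
S(k) = -10
g = √(-10 + √4721) (g = √(√4721 - 10) = √(-10 + √4721) ≈ 7.6622)
-41626/17873 + 27616/g = -41626/17873 + 27616/(√(-10 + √4721)) = -41626*1/17873 + 27616/√(-10 + √4721) = -41626/17873 + 27616/√(-10 + √4721)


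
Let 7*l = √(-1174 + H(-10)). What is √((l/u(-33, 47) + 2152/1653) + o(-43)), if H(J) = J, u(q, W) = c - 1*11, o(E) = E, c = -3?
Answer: √(-5582880219 - 5464818*I*√74)/11571 ≈ 0.027187 - 6.4575*I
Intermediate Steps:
u(q, W) = -14 (u(q, W) = -3 - 1*11 = -3 - 11 = -14)
l = 4*I*√74/7 (l = √(-1174 - 10)/7 = √(-1184)/7 = (4*I*√74)/7 = 4*I*√74/7 ≈ 4.9156*I)
√((l/u(-33, 47) + 2152/1653) + o(-43)) = √(((4*I*√74/7)/(-14) + 2152/1653) - 43) = √(((4*I*√74/7)*(-1/14) + 2152*(1/1653)) - 43) = √((-2*I*√74/49 + 2152/1653) - 43) = √((2152/1653 - 2*I*√74/49) - 43) = √(-68927/1653 - 2*I*√74/49)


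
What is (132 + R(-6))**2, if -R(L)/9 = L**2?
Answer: 36864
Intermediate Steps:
R(L) = -9*L**2
(132 + R(-6))**2 = (132 - 9*(-6)**2)**2 = (132 - 9*36)**2 = (132 - 324)**2 = (-192)**2 = 36864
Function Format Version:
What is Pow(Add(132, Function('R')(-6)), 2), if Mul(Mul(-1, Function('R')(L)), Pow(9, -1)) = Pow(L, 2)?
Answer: 36864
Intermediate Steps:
Function('R')(L) = Mul(-9, Pow(L, 2))
Pow(Add(132, Function('R')(-6)), 2) = Pow(Add(132, Mul(-9, Pow(-6, 2))), 2) = Pow(Add(132, Mul(-9, 36)), 2) = Pow(Add(132, -324), 2) = Pow(-192, 2) = 36864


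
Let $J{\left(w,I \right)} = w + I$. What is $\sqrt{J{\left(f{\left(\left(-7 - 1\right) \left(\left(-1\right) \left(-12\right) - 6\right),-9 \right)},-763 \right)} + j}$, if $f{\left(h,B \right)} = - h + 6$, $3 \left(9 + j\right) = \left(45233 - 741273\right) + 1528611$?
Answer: $\frac{\sqrt{2491251}}{3} \approx 526.12$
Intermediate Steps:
$j = \frac{832544}{3}$ ($j = -9 + \frac{\left(45233 - 741273\right) + 1528611}{3} = -9 + \frac{-696040 + 1528611}{3} = -9 + \frac{1}{3} \cdot 832571 = -9 + \frac{832571}{3} = \frac{832544}{3} \approx 2.7751 \cdot 10^{5}$)
$f{\left(h,B \right)} = 6 - h$
$J{\left(w,I \right)} = I + w$
$\sqrt{J{\left(f{\left(\left(-7 - 1\right) \left(\left(-1\right) \left(-12\right) - 6\right),-9 \right)},-763 \right)} + j} = \sqrt{\left(-763 - \left(-6 + \left(-7 - 1\right) \left(\left(-1\right) \left(-12\right) - 6\right)\right)\right) + \frac{832544}{3}} = \sqrt{\left(-763 - \left(-6 - 8 \left(12 - 6\right)\right)\right) + \frac{832544}{3}} = \sqrt{\left(-763 - \left(-6 - 48\right)\right) + \frac{832544}{3}} = \sqrt{\left(-763 + \left(6 - -48\right)\right) + \frac{832544}{3}} = \sqrt{\left(-763 + \left(6 + 48\right)\right) + \frac{832544}{3}} = \sqrt{\left(-763 + 54\right) + \frac{832544}{3}} = \sqrt{-709 + \frac{832544}{3}} = \sqrt{\frac{830417}{3}} = \frac{\sqrt{2491251}}{3}$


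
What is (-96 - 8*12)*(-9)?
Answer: 1728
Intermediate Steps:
(-96 - 8*12)*(-9) = (-96 - 96)*(-9) = -192*(-9) = 1728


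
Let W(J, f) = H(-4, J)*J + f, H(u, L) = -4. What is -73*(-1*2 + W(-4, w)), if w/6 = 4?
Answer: -2774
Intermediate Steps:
w = 24 (w = 6*4 = 24)
W(J, f) = f - 4*J (W(J, f) = -4*J + f = f - 4*J)
-73*(-1*2 + W(-4, w)) = -73*(-1*2 + (24 - 4*(-4))) = -73*(-2 + (24 + 16)) = -73*(-2 + 40) = -73*38 = -2774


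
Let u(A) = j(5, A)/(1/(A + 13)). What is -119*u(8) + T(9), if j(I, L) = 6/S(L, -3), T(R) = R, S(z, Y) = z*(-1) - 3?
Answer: 15093/11 ≈ 1372.1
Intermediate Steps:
S(z, Y) = -3 - z (S(z, Y) = -z - 3 = -3 - z)
j(I, L) = 6/(-3 - L)
u(A) = -6*(13 + A)/(3 + A) (u(A) = (-6/(3 + A))/(1/(A + 13)) = (-6/(3 + A))/(1/(13 + A)) = (-6/(3 + A))*(13 + A) = -6*(13 + A)/(3 + A))
-119*u(8) + T(9) = -714*(-13 - 1*8)/(3 + 8) + 9 = -714*(-13 - 8)/11 + 9 = -714*(-21)/11 + 9 = -119*(-126/11) + 9 = 14994/11 + 9 = 15093/11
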